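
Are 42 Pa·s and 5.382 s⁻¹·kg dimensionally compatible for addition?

No

Expand each in SI base units:
  42 Pa·s:  Pa·s = N·m⁻²·s = kg·m⁻¹·s⁻¹
  5.382 s⁻¹·kg:  kg·s⁻¹
kg·m⁻¹·s⁻¹ ≠ kg·s⁻¹, so they cannot be added.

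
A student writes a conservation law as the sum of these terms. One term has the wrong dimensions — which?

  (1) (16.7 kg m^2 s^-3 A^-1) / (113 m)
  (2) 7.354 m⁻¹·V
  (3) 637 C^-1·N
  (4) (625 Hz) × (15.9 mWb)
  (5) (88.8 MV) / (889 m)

Expand each in SI base units:
  (1) [kg·m²·s⁻³·A⁻¹] / [m] = kg·m·s⁻³·A⁻¹
  (2) V·m⁻¹ = J·C⁻¹·m⁻¹ = kg·m·s⁻³·A⁻¹
  (3) N·C⁻¹ = kg·m·s⁻²·(s·A)⁻¹ = kg·m·s⁻³·A⁻¹
  (4) [s⁻¹] · [kg·m²·s⁻²·A⁻¹] = kg·m²·s⁻³·A⁻¹
  (5) [kg·m²·s⁻³·A⁻¹] / [m] = kg·m·s⁻³·A⁻¹
All reduce to kg·m·s⁻³·A⁻¹ except (4), which is kg·m²·s⁻³·A⁻¹.

(4)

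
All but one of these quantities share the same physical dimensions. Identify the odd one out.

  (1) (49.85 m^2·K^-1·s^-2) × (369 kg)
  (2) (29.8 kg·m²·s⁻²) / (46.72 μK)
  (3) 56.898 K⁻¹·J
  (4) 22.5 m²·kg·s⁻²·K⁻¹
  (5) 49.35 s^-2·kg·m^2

Dimensions:
  (1) [m²·s⁻²·K⁻¹] · [kg] = kg·m²·s⁻²·K⁻¹
  (2) [kg·m²·s⁻²] / [K] = kg·m²·s⁻²·K⁻¹
  (3) J·K⁻¹ = N·m·K⁻¹ = kg·m²·s⁻²·K⁻¹
  (4) kg·m²·s⁻²·K⁻¹
  (5) kg·m²·s⁻²
All reduce to kg·m²·s⁻²·K⁻¹ except (5), which is kg·m²·s⁻².

(5)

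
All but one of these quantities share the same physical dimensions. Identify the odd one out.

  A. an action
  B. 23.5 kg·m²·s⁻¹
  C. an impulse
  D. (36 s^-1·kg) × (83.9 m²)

Work out the base dimensions of each:
  A. [action] = kg·m²·s⁻¹
  B. kg·m²·s⁻¹
  C. [impulse] = kg·m·s⁻¹
  D. [kg·s⁻¹] · [m²] = kg·m²·s⁻¹
All reduce to kg·m²·s⁻¹ except C., which is kg·m·s⁻¹.

C.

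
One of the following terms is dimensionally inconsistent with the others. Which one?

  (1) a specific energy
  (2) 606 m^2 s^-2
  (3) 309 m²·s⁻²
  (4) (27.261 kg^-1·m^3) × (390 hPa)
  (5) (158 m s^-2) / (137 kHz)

(5)

Dimensions:
  (1) [specific energy] = m²·s⁻²
  (2) m²·s⁻²
  (3) m²·s⁻²
  (4) [kg⁻¹·m³] · [kg·m⁻¹·s⁻²] = m²·s⁻²
  (5) [m·s⁻²] / [s⁻¹] = m·s⁻¹
All reduce to m²·s⁻² except (5), which is m·s⁻¹.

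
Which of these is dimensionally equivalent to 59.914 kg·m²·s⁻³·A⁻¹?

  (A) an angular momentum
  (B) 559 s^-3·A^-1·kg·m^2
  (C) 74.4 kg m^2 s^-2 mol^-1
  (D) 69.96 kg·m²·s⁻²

Reference: kg·m²·s⁻³·A⁻¹.
Each option:
  (A) [angular momentum] = kg·m²·s⁻¹
  (B) kg·m²·s⁻³·A⁻¹  ← same
  (C) kg·m²·s⁻²·mol⁻¹
  (D) kg·m²·s⁻²
Only (B) matches kg·m²·s⁻³·A⁻¹.

(B)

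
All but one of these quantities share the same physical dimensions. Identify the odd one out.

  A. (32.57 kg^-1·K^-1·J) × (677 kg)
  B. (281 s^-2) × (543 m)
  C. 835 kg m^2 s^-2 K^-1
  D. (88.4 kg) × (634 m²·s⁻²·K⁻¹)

B.

Expand each in SI base units:
  A. [m²·s⁻²·K⁻¹] · [kg] = kg·m²·s⁻²·K⁻¹
  B. [s⁻²] · [m] = m·s⁻²
  C. kg·m²·s⁻²·K⁻¹
  D. [kg] · [m²·s⁻²·K⁻¹] = kg·m²·s⁻²·K⁻¹
All reduce to kg·m²·s⁻²·K⁻¹ except B., which is m·s⁻².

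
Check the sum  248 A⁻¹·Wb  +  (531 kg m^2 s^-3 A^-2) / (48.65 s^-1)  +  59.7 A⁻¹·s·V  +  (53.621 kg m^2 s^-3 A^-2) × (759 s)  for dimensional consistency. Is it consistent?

Yes

In SI base units:
  248 A⁻¹·Wb:  Wb·A⁻¹ = V·s·A⁻¹ = kg·m²·s⁻²·A⁻²
  (531 kg m^2 s^-3 A^-2) / (48.65 s^-1):  [kg·m²·s⁻³·A⁻²] / [s⁻¹] = kg·m²·s⁻²·A⁻²
  59.7 A⁻¹·s·V:  V·s·A⁻¹ = J·C⁻¹·s·A⁻¹ = kg·m²·s⁻²·A⁻²
  (53.621 kg m^2 s^-3 A^-2) × (759 s):  [kg·m²·s⁻³·A⁻²] · [s] = kg·m²·s⁻²·A⁻²
Every term reduces to kg·m²·s⁻²·A⁻².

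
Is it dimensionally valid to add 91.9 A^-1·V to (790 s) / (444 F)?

In SI base units:
  91.9 A^-1·V:  V·A⁻¹ = J·C⁻¹·A⁻¹ = kg·m²·s⁻³·A⁻²
  (790 s) / (444 F):  [s] / [kg⁻¹·m⁻²·s⁴·A²] = kg·m²·s⁻³·A⁻²
Both are kg·m²·s⁻³·A⁻², so they have the same dimensions and can be added.

Yes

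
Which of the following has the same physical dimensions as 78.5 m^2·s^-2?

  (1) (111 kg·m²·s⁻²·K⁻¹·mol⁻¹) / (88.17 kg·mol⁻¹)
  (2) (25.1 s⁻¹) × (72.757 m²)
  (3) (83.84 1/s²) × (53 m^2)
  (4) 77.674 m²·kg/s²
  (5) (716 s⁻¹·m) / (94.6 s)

Reference: m²·s⁻².
Each option:
  (1) [kg·m²·s⁻²·K⁻¹·mol⁻¹] / [kg·mol⁻¹] = m²·s⁻²·K⁻¹
  (2) [s⁻¹] · [m²] = m²·s⁻¹
  (3) [s⁻²] · [m²] = m²·s⁻²  ← same
  (4) kg·m²·s⁻²
  (5) [m·s⁻¹] / [s] = m·s⁻²
Only (3) matches m²·s⁻².

(3)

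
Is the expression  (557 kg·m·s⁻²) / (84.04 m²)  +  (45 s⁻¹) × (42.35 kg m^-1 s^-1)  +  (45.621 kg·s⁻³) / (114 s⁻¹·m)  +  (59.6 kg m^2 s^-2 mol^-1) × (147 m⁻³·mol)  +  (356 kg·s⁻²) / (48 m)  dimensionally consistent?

Yes

Dimensions:
  (557 kg·m·s⁻²) / (84.04 m²):  [kg·m·s⁻²] / [m²] = kg·m⁻¹·s⁻²
  (45 s⁻¹) × (42.35 kg m^-1 s^-1):  [s⁻¹] · [kg·m⁻¹·s⁻¹] = kg·m⁻¹·s⁻²
  (45.621 kg·s⁻³) / (114 s⁻¹·m):  [kg·s⁻³] / [m·s⁻¹] = kg·m⁻¹·s⁻²
  (59.6 kg m^2 s^-2 mol^-1) × (147 m⁻³·mol):  [kg·m²·s⁻²·mol⁻¹] · [m⁻³·mol] = kg·m⁻¹·s⁻²
  (356 kg·s⁻²) / (48 m):  [kg·s⁻²] / [m] = kg·m⁻¹·s⁻²
Every term reduces to kg·m⁻¹·s⁻².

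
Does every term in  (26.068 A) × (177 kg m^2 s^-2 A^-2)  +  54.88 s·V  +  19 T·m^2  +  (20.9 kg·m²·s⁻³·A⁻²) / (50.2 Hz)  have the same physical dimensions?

No

Reduce each to base SI dimensions:
  (26.068 A) × (177 kg m^2 s^-2 A^-2):  [A] · [kg·m²·s⁻²·A⁻²] = kg·m²·s⁻²·A⁻¹
  54.88 s·V:  V·s = J·C⁻¹·s = kg·m²·s⁻²·A⁻¹
  19 T·m^2:  T·m² = Wb·m⁻²·m² = kg·m²·s⁻²·A⁻¹
  (20.9 kg·m²·s⁻³·A⁻²) / (50.2 Hz):  [kg·m²·s⁻³·A⁻²] / [s⁻¹] = kg·m²·s⁻²·A⁻²
The terms do not share a single dimension (kg·m²·s⁻²·A⁻² vs kg·m²·s⁻²·A⁻¹).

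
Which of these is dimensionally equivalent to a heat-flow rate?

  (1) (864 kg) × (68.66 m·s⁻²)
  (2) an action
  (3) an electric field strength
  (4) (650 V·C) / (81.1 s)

Reference: [heat-flow rate] = kg·m²·s⁻³.
Each option:
  (1) [kg] · [m·s⁻²] = kg·m·s⁻²
  (2) [action] = kg·m²·s⁻¹
  (3) [electric field strength] = kg·m·s⁻³·A⁻¹
  (4) [kg·m²·s⁻²] / [s] = kg·m²·s⁻³  ← same
Only (4) matches kg·m²·s⁻³.

(4)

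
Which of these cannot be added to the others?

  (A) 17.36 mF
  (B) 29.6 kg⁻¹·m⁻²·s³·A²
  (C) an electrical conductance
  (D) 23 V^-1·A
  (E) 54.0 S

Work out the base dimensions of each:
  (A) F = C·V⁻¹ = kg⁻¹·m⁻²·s⁴·A²
  (B) kg⁻¹·m⁻²·s³·A²
  (C) [electrical conductance] = kg⁻¹·m⁻²·s³·A²
  (D) A·V⁻¹ = A·(J·C⁻¹)⁻¹ = kg⁻¹·m⁻²·s³·A²
  (E) S = Ω⁻¹ = kg⁻¹·m⁻²·s³·A²
All reduce to kg⁻¹·m⁻²·s³·A² except (A), which is kg⁻¹·m⁻²·s⁴·A².

(A)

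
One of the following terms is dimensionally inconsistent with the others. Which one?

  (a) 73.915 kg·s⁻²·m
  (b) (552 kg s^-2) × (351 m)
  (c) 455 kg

Work out the base dimensions of each:
  (a) kg·m·s⁻²
  (b) [kg·s⁻²] · [m] = kg·m·s⁻²
  (c) kg
All reduce to kg·m·s⁻² except (c), which is kg.

(c)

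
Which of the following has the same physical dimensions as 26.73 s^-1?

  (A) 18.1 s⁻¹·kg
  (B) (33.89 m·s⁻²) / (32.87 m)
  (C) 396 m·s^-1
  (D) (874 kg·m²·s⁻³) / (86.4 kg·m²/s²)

Reference: s⁻¹.
Each option:
  (A) kg·s⁻¹
  (B) [m·s⁻²] / [m] = s⁻²
  (C) m·s⁻¹
  (D) [kg·m²·s⁻³] / [kg·m²·s⁻²] = s⁻¹  ← same
Only (D) matches s⁻¹.

(D)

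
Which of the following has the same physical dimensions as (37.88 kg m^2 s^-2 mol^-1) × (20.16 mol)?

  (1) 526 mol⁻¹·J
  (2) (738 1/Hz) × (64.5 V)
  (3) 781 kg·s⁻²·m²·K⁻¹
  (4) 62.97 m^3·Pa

(4)

Reference: [kg·m²·s⁻²·mol⁻¹] · [mol] = kg·m²·s⁻².
Each option:
  (1) J·mol⁻¹ = N·m·mol⁻¹ = kg·m²·s⁻²·mol⁻¹
  (2) [s] · [kg·m²·s⁻³·A⁻¹] = kg·m²·s⁻²·A⁻¹
  (3) kg·m²·s⁻²·K⁻¹
  (4) Pa·m³ = N·m⁻²·m³ = kg·m²·s⁻²  ← same
Only (4) matches kg·m²·s⁻².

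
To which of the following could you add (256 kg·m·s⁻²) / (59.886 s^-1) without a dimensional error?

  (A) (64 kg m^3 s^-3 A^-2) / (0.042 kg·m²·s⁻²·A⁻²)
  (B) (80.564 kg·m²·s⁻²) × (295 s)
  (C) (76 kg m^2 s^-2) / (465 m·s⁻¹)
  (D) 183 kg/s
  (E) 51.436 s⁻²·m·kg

(C)

Reference: [kg·m·s⁻²] / [s⁻¹] = kg·m·s⁻¹.
Each option:
  (A) [kg·m³·s⁻³·A⁻²] / [kg·m²·s⁻²·A⁻²] = m·s⁻¹
  (B) [kg·m²·s⁻²] · [s] = kg·m²·s⁻¹
  (C) [kg·m²·s⁻²] / [m·s⁻¹] = kg·m·s⁻¹  ← same
  (D) kg·s⁻¹
  (E) kg·m·s⁻²
Only (C) matches kg·m·s⁻¹.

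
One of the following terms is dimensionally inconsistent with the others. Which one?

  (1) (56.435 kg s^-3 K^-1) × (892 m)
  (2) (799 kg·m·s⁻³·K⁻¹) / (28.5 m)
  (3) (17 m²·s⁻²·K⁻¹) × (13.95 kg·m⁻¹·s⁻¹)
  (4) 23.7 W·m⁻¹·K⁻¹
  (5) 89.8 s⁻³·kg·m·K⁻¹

(2)

In SI base units:
  (1) [kg·s⁻³·K⁻¹] · [m] = kg·m·s⁻³·K⁻¹
  (2) [kg·m·s⁻³·K⁻¹] / [m] = kg·s⁻³·K⁻¹
  (3) [m²·s⁻²·K⁻¹] · [kg·m⁻¹·s⁻¹] = kg·m·s⁻³·K⁻¹
  (4) W·m⁻¹·K⁻¹ = J·s⁻¹·m⁻¹·K⁻¹ = kg·m·s⁻³·K⁻¹
  (5) kg·m·s⁻³·K⁻¹
All reduce to kg·m·s⁻³·K⁻¹ except (2), which is kg·s⁻³·K⁻¹.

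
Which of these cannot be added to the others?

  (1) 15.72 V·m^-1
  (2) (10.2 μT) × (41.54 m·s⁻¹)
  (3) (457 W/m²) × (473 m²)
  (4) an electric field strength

(3)

In SI base units:
  (1) V·m⁻¹ = J·C⁻¹·m⁻¹ = kg·m·s⁻³·A⁻¹
  (2) [kg·s⁻²·A⁻¹] · [m·s⁻¹] = kg·m·s⁻³·A⁻¹
  (3) [kg·s⁻³] · [m²] = kg·m²·s⁻³
  (4) [electric field strength] = kg·m·s⁻³·A⁻¹
All reduce to kg·m·s⁻³·A⁻¹ except (3), which is kg·m²·s⁻³.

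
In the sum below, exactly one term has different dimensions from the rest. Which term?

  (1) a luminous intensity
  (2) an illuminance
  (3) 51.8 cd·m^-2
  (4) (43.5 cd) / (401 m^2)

In SI base units:
  (1) [luminous intensity] = cd
  (2) [illuminance] = m⁻²·cd
  (3) cd·m⁻² = m⁻²·cd
  (4) [cd] / [m²] = m⁻²·cd
All reduce to m⁻²·cd except (1), which is cd.

(1)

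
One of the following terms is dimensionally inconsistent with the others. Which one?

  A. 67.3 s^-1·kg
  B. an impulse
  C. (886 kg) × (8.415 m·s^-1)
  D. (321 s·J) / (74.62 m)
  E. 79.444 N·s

Reduce each to base SI dimensions:
  A. kg·s⁻¹
  B. [impulse] = kg·m·s⁻¹
  C. [kg] · [m·s⁻¹] = kg·m·s⁻¹
  D. [kg·m²·s⁻¹] / [m] = kg·m·s⁻¹
  E. N·s = kg·m·s⁻²·s = kg·m·s⁻¹
All reduce to kg·m·s⁻¹ except A., which is kg·s⁻¹.

A.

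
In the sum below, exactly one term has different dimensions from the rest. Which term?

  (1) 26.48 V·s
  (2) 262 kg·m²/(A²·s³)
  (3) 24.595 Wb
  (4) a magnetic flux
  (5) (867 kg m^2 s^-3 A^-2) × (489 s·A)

Dimensions:
  (1) V·s = J·C⁻¹·s = kg·m²·s⁻²·A⁻¹
  (2) kg·m²·s⁻³·A⁻²
  (3) Wb = V·s = kg·m²·s⁻²·A⁻¹
  (4) [magnetic flux] = kg·m²·s⁻²·A⁻¹
  (5) [kg·m²·s⁻³·A⁻²] · [s·A] = kg·m²·s⁻²·A⁻¹
All reduce to kg·m²·s⁻²·A⁻¹ except (2), which is kg·m²·s⁻³·A⁻².

(2)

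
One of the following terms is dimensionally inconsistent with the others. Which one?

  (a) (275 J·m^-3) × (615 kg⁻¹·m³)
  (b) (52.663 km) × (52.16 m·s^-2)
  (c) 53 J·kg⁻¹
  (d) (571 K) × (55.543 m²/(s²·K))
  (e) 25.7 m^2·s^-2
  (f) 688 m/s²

Reduce each to base SI dimensions:
  (a) [kg·m⁻¹·s⁻²] · [kg⁻¹·m³] = m²·s⁻²
  (b) [m] · [m·s⁻²] = m²·s⁻²
  (c) J·kg⁻¹ = N·m·kg⁻¹ = m²·s⁻²
  (d) [K] · [m²·s⁻²·K⁻¹] = m²·s⁻²
  (e) m²·s⁻²
  (f) m·s⁻²
All reduce to m²·s⁻² except (f), which is m·s⁻².

(f)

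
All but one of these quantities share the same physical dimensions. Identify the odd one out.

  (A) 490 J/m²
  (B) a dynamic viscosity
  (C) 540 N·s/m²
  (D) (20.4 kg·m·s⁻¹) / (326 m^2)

(A)

In SI base units:
  (A) J·m⁻² = N·m·m⁻² = kg·s⁻²
  (B) [dynamic viscosity] = kg·m⁻¹·s⁻¹
  (C) N·s·m⁻² = kg·m·s⁻²·s·m⁻² = kg·m⁻¹·s⁻¹
  (D) [kg·m·s⁻¹] / [m²] = kg·m⁻¹·s⁻¹
All reduce to kg·m⁻¹·s⁻¹ except (A), which is kg·s⁻².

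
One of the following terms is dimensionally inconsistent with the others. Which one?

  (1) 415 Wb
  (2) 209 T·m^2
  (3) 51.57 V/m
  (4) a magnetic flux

(3)

In SI base units:
  (1) Wb = V·s = kg·m²·s⁻²·A⁻¹
  (2) T·m² = Wb·m⁻²·m² = kg·m²·s⁻²·A⁻¹
  (3) V·m⁻¹ = J·C⁻¹·m⁻¹ = kg·m·s⁻³·A⁻¹
  (4) [magnetic flux] = kg·m²·s⁻²·A⁻¹
All reduce to kg·m²·s⁻²·A⁻¹ except (3), which is kg·m·s⁻³·A⁻¹.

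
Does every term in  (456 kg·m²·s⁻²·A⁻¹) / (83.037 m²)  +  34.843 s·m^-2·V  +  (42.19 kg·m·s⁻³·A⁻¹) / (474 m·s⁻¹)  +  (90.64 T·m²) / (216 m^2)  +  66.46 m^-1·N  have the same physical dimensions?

Expand each in SI base units:
  (456 kg·m²·s⁻²·A⁻¹) / (83.037 m²):  [kg·m²·s⁻²·A⁻¹] / [m²] = kg·s⁻²·A⁻¹
  34.843 s·m^-2·V:  V·s·m⁻² = J·C⁻¹·s·m⁻² = kg·s⁻²·A⁻¹
  (42.19 kg·m·s⁻³·A⁻¹) / (474 m·s⁻¹):  [kg·m·s⁻³·A⁻¹] / [m·s⁻¹] = kg·s⁻²·A⁻¹
  (90.64 T·m²) / (216 m^2):  [kg·m²·s⁻²·A⁻¹] / [m²] = kg·s⁻²·A⁻¹
  66.46 m^-1·N:  N·m⁻¹ = kg·m·s⁻²·m⁻¹ = kg·s⁻²
The terms do not share a single dimension (kg·s⁻² vs kg·s⁻²·A⁻¹).

No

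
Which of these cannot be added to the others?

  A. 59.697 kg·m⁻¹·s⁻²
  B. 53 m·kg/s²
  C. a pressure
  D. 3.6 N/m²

In SI base units:
  A. kg·m⁻¹·s⁻²
  B. kg·m·s⁻²
  C. [pressure] = kg·m⁻¹·s⁻²
  D. N·m⁻² = kg·m·s⁻²·m⁻² = kg·m⁻¹·s⁻²
All reduce to kg·m⁻¹·s⁻² except B., which is kg·m·s⁻².

B.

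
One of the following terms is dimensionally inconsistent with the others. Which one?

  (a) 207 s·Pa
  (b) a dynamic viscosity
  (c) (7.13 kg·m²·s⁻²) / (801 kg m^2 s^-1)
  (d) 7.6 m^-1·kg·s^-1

(c)

Work out the base dimensions of each:
  (a) Pa·s = N·m⁻²·s = kg·m⁻¹·s⁻¹
  (b) [dynamic viscosity] = kg·m⁻¹·s⁻¹
  (c) [kg·m²·s⁻²] / [kg·m²·s⁻¹] = s⁻¹
  (d) kg·m⁻¹·s⁻¹
All reduce to kg·m⁻¹·s⁻¹ except (c), which is s⁻¹.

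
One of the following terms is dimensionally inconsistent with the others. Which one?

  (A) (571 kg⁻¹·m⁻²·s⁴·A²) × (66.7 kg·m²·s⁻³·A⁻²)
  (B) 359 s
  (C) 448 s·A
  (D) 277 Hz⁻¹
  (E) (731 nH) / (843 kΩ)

(C)

Dimensions:
  (A) [kg⁻¹·m⁻²·s⁴·A²] · [kg·m²·s⁻³·A⁻²] = s
  (B) s
  (C) A·s = s·A
  (D) Hz⁻¹ = (s⁻¹)⁻¹ = s
  (E) [kg·m²·s⁻²·A⁻²] / [kg·m²·s⁻³·A⁻²] = s
All reduce to s except (C), which is s·A.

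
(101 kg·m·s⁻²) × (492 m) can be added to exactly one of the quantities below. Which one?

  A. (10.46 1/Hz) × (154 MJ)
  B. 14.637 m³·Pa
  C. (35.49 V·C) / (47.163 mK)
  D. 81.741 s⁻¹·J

B.

Reference: [kg·m·s⁻²] · [m] = kg·m²·s⁻².
Each option:
  A. [s] · [kg·m²·s⁻²] = kg·m²·s⁻¹
  B. Pa·m³ = N·m⁻²·m³ = kg·m²·s⁻²  ← same
  C. [kg·m²·s⁻²] / [K] = kg·m²·s⁻²·K⁻¹
  D. J·s⁻¹ = N·m·s⁻¹ = kg·m²·s⁻³
Only B. matches kg·m²·s⁻².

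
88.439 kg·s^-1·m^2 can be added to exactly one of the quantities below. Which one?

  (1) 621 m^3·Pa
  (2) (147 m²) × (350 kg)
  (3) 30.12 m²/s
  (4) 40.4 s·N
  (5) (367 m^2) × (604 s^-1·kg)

(5)

Reference: kg·m²·s⁻¹.
Each option:
  (1) Pa·m³ = N·m⁻²·m³ = kg·m²·s⁻²
  (2) [m²] · [kg] = kg·m²
  (3) m²·s⁻¹
  (4) N·s = kg·m·s⁻²·s = kg·m·s⁻¹
  (5) [m²] · [kg·s⁻¹] = kg·m²·s⁻¹  ← same
Only (5) matches kg·m²·s⁻¹.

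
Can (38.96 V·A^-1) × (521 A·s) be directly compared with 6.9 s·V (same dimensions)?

Work out the base dimensions of each:
  (38.96 V·A^-1) × (521 A·s):  [kg·m²·s⁻³·A⁻²] · [s·A] = kg·m²·s⁻²·A⁻¹
  6.9 s·V:  V·s = J·C⁻¹·s = kg·m²·s⁻²·A⁻¹
Both are kg·m²·s⁻²·A⁻¹, so they have the same dimensions and can be added.

Yes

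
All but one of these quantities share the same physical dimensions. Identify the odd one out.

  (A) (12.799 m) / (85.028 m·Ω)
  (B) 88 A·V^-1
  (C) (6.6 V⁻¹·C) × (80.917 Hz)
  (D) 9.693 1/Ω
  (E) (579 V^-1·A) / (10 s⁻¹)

(E)

Expand each in SI base units:
  (A) [m] / [kg·m³·s⁻³·A⁻²] = kg⁻¹·m⁻²·s³·A²
  (B) A·V⁻¹ = A·(J·C⁻¹)⁻¹ = kg⁻¹·m⁻²·s³·A²
  (C) [kg⁻¹·m⁻²·s⁴·A²] · [s⁻¹] = kg⁻¹·m⁻²·s³·A²
  (D) Ω⁻¹ = (V·A⁻¹)⁻¹ = kg⁻¹·m⁻²·s³·A²
  (E) [kg⁻¹·m⁻²·s³·A²] / [s⁻¹] = kg⁻¹·m⁻²·s⁴·A²
All reduce to kg⁻¹·m⁻²·s³·A² except (E), which is kg⁻¹·m⁻²·s⁴·A².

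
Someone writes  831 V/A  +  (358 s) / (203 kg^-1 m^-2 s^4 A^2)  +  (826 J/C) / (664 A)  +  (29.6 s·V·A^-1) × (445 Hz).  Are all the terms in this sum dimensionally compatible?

In SI base units:
  831 V/A:  V·A⁻¹ = J·C⁻¹·A⁻¹ = kg·m²·s⁻³·A⁻²
  (358 s) / (203 kg^-1 m^-2 s^4 A^2):  [s] / [kg⁻¹·m⁻²·s⁴·A²] = kg·m²·s⁻³·A⁻²
  (826 J/C) / (664 A):  [kg·m²·s⁻³·A⁻¹] / [A] = kg·m²·s⁻³·A⁻²
  (29.6 s·V·A^-1) × (445 Hz):  [kg·m²·s⁻²·A⁻²] · [s⁻¹] = kg·m²·s⁻³·A⁻²
Every term reduces to kg·m²·s⁻³·A⁻².

Yes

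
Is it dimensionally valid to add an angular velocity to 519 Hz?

Yes

In SI base units:
  an angular velocity:  [angular velocity] = s⁻¹
  519 Hz:  Hz = s⁻¹
Both are s⁻¹, so they have the same dimensions and can be added.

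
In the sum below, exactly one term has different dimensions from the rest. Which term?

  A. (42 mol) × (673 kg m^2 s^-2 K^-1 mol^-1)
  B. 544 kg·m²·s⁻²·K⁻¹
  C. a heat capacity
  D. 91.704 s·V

D.

Reduce each to base SI dimensions:
  A. [mol] · [kg·m²·s⁻²·K⁻¹·mol⁻¹] = kg·m²·s⁻²·K⁻¹
  B. kg·m²·s⁻²·K⁻¹
  C. [heat capacity] = kg·m²·s⁻²·K⁻¹
  D. V·s = J·C⁻¹·s = kg·m²·s⁻²·A⁻¹
All reduce to kg·m²·s⁻²·K⁻¹ except D., which is kg·m²·s⁻²·A⁻¹.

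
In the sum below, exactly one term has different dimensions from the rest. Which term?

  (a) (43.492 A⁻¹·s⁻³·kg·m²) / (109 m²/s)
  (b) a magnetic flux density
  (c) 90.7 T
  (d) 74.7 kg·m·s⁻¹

In SI base units:
  (a) [kg·m²·s⁻³·A⁻¹] / [m²·s⁻¹] = kg·s⁻²·A⁻¹
  (b) [magnetic flux density] = kg·s⁻²·A⁻¹
  (c) T = Wb·m⁻² = kg·s⁻²·A⁻¹
  (d) kg·m·s⁻¹
All reduce to kg·s⁻²·A⁻¹ except (d), which is kg·m·s⁻¹.

(d)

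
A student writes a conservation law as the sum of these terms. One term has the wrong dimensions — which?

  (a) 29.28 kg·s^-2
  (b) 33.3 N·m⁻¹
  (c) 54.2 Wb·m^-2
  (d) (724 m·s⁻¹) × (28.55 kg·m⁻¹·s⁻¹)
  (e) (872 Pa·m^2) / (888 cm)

(c)

Expand each in SI base units:
  (a) kg·s⁻²
  (b) N·m⁻¹ = kg·m·s⁻²·m⁻¹ = kg·s⁻²
  (c) Wb·m⁻² = V·s·m⁻² = kg·s⁻²·A⁻¹
  (d) [m·s⁻¹] · [kg·m⁻¹·s⁻¹] = kg·s⁻²
  (e) [kg·m·s⁻²] / [m] = kg·s⁻²
All reduce to kg·s⁻² except (c), which is kg·s⁻²·A⁻¹.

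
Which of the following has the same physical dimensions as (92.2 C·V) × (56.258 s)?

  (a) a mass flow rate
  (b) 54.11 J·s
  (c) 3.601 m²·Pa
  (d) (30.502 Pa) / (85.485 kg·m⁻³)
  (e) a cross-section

(b)

Reference: [kg·m²·s⁻²] · [s] = kg·m²·s⁻¹.
Each option:
  (a) [mass flow rate] = kg·s⁻¹
  (b) J·s = N·m·s = kg·m²·s⁻¹  ← same
  (c) Pa·m² = N·m⁻²·m² = kg·m·s⁻²
  (d) [kg·m⁻¹·s⁻²] / [kg·m⁻³] = m²·s⁻²
  (e) [cross-section] = m²
Only (b) matches kg·m²·s⁻¹.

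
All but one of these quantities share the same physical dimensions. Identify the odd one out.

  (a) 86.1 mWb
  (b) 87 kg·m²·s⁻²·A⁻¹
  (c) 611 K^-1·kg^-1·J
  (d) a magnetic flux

Expand each in SI base units:
  (a) Wb = V·s = kg·m²·s⁻²·A⁻¹
  (b) kg·m²·s⁻²·A⁻¹
  (c) J·kg⁻¹·K⁻¹ = N·m·kg⁻¹·K⁻¹ = m²·s⁻²·K⁻¹
  (d) [magnetic flux] = kg·m²·s⁻²·A⁻¹
All reduce to kg·m²·s⁻²·A⁻¹ except (c), which is m²·s⁻²·K⁻¹.

(c)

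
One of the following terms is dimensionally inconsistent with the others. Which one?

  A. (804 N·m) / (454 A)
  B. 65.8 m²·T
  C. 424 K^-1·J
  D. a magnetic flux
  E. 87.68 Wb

Work out the base dimensions of each:
  A. [kg·m²·s⁻²] / [A] = kg·m²·s⁻²·A⁻¹
  B. T·m² = Wb·m⁻²·m² = kg·m²·s⁻²·A⁻¹
  C. J·K⁻¹ = N·m·K⁻¹ = kg·m²·s⁻²·K⁻¹
  D. [magnetic flux] = kg·m²·s⁻²·A⁻¹
  E. Wb = V·s = kg·m²·s⁻²·A⁻¹
All reduce to kg·m²·s⁻²·A⁻¹ except C., which is kg·m²·s⁻²·K⁻¹.

C.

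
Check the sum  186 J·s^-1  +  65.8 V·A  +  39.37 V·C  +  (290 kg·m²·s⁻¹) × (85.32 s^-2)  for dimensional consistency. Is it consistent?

No

In SI base units:
  186 J·s^-1:  J·s⁻¹ = N·m·s⁻¹ = kg·m²·s⁻³
  65.8 V·A:  V·A = J·C⁻¹·A = kg·m²·s⁻³
  39.37 V·C:  C·V = s·A·J·C⁻¹ = kg·m²·s⁻²
  (290 kg·m²·s⁻¹) × (85.32 s^-2):  [kg·m²·s⁻¹] · [s⁻²] = kg·m²·s⁻³
The terms do not share a single dimension (kg·m²·s⁻² vs kg·m²·s⁻³).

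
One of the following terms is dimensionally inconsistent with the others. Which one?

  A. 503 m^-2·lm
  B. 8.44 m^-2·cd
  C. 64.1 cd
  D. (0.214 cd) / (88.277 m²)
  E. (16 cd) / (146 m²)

C.

In SI base units:
  A. lm·m⁻² = cd·m⁻² = m⁻²·cd
  B. cd·m⁻² = m⁻²·cd
  C. cd
  D. [cd] / [m²] = m⁻²·cd
  E. [cd] / [m²] = m⁻²·cd
All reduce to m⁻²·cd except C., which is cd.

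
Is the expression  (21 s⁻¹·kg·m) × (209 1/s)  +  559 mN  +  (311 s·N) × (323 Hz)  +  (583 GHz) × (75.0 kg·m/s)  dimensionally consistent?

Yes

Dimensions:
  (21 s⁻¹·kg·m) × (209 1/s):  [kg·m·s⁻¹] · [s⁻¹] = kg·m·s⁻²
  559 mN:  N = kg·m·s⁻²
  (311 s·N) × (323 Hz):  [kg·m·s⁻¹] · [s⁻¹] = kg·m·s⁻²
  (583 GHz) × (75.0 kg·m/s):  [s⁻¹] · [kg·m·s⁻¹] = kg·m·s⁻²
Every term reduces to kg·m·s⁻².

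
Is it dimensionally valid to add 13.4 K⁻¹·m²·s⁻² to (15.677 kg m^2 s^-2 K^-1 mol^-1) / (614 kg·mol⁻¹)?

Dimensions:
  13.4 K⁻¹·m²·s⁻²:  m²·s⁻²·K⁻¹
  (15.677 kg m^2 s^-2 K^-1 mol^-1) / (614 kg·mol⁻¹):  [kg·m²·s⁻²·K⁻¹·mol⁻¹] / [kg·mol⁻¹] = m²·s⁻²·K⁻¹
Both are m²·s⁻²·K⁻¹, so they have the same dimensions and can be added.

Yes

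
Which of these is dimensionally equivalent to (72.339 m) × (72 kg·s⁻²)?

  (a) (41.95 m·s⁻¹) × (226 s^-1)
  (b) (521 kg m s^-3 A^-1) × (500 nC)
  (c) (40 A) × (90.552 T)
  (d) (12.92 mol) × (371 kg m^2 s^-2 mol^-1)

(b)

Reference: [m] · [kg·s⁻²] = kg·m·s⁻².
Each option:
  (a) [m·s⁻¹] · [s⁻¹] = m·s⁻²
  (b) [kg·m·s⁻³·A⁻¹] · [s·A] = kg·m·s⁻²  ← same
  (c) [A] · [kg·s⁻²·A⁻¹] = kg·s⁻²
  (d) [mol] · [kg·m²·s⁻²·mol⁻¹] = kg·m²·s⁻²
Only (b) matches kg·m·s⁻².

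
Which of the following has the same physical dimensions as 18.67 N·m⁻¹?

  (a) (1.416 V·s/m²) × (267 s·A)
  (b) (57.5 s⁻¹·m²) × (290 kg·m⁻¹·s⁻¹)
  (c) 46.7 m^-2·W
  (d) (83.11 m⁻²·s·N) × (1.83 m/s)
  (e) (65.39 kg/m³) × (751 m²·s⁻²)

Reference: N·m⁻¹ = kg·m·s⁻²·m⁻¹ = kg·s⁻².
Each option:
  (a) [kg·s⁻²·A⁻¹] · [s·A] = kg·s⁻¹
  (b) [m²·s⁻¹] · [kg·m⁻¹·s⁻¹] = kg·m·s⁻²
  (c) W·m⁻² = J·s⁻¹·m⁻² = kg·s⁻³
  (d) [kg·m⁻¹·s⁻¹] · [m·s⁻¹] = kg·s⁻²  ← same
  (e) [kg·m⁻³] · [m²·s⁻²] = kg·m⁻¹·s⁻²
Only (d) matches kg·s⁻².

(d)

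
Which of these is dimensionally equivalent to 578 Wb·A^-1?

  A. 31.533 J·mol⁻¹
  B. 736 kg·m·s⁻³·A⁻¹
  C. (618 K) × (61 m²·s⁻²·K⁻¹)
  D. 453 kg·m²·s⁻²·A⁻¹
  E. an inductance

E.

Reference: Wb·A⁻¹ = V·s·A⁻¹ = kg·m²·s⁻²·A⁻².
Each option:
  A. J·mol⁻¹ = N·m·mol⁻¹ = kg·m²·s⁻²·mol⁻¹
  B. kg·m·s⁻³·A⁻¹
  C. [K] · [m²·s⁻²·K⁻¹] = m²·s⁻²
  D. kg·m²·s⁻²·A⁻¹
  E. [inductance] = kg·m²·s⁻²·A⁻²  ← same
Only E. matches kg·m²·s⁻²·A⁻².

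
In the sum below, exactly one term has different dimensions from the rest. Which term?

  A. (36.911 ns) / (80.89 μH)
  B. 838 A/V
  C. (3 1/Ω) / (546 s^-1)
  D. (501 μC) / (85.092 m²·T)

C.

Expand each in SI base units:
  A. [s] / [kg·m²·s⁻²·A⁻²] = kg⁻¹·m⁻²·s³·A²
  B. A·V⁻¹ = A·(J·C⁻¹)⁻¹ = kg⁻¹·m⁻²·s³·A²
  C. [kg⁻¹·m⁻²·s³·A²] / [s⁻¹] = kg⁻¹·m⁻²·s⁴·A²
  D. [s·A] / [kg·m²·s⁻²·A⁻¹] = kg⁻¹·m⁻²·s³·A²
All reduce to kg⁻¹·m⁻²·s³·A² except C., which is kg⁻¹·m⁻²·s⁴·A².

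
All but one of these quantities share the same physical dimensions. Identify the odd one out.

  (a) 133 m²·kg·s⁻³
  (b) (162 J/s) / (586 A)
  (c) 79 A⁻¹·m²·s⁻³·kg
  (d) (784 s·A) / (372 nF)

In SI base units:
  (a) kg·m²·s⁻³
  (b) [kg·m²·s⁻³] / [A] = kg·m²·s⁻³·A⁻¹
  (c) kg·m²·s⁻³·A⁻¹
  (d) [s·A] / [kg⁻¹·m⁻²·s⁴·A²] = kg·m²·s⁻³·A⁻¹
All reduce to kg·m²·s⁻³·A⁻¹ except (a), which is kg·m²·s⁻³.

(a)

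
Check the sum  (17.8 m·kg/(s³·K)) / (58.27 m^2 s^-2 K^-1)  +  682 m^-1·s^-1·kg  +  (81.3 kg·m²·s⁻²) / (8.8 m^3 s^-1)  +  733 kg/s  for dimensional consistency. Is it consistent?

No

Dimensions:
  (17.8 m·kg/(s³·K)) / (58.27 m^2 s^-2 K^-1):  [kg·m·s⁻³·K⁻¹] / [m²·s⁻²·K⁻¹] = kg·m⁻¹·s⁻¹
  682 m^-1·s^-1·kg:  kg·m⁻¹·s⁻¹
  (81.3 kg·m²·s⁻²) / (8.8 m^3 s^-1):  [kg·m²·s⁻²] / [m³·s⁻¹] = kg·m⁻¹·s⁻¹
  733 kg/s:  kg·s⁻¹
The terms do not share a single dimension (kg·m⁻¹·s⁻¹ vs kg·s⁻¹).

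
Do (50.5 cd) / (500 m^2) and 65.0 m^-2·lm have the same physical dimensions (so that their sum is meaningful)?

Yes

Dimensions:
  (50.5 cd) / (500 m^2):  [cd] / [m²] = m⁻²·cd
  65.0 m^-2·lm:  lm·m⁻² = cd·m⁻² = m⁻²·cd
Both are m⁻²·cd, so they have the same dimensions and can be added.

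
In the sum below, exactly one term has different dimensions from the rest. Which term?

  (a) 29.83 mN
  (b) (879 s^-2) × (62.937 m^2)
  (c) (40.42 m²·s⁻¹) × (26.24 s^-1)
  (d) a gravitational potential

(a)

In SI base units:
  (a) N = kg·m·s⁻²
  (b) [s⁻²] · [m²] = m²·s⁻²
  (c) [m²·s⁻¹] · [s⁻¹] = m²·s⁻²
  (d) [gravitational potential] = m²·s⁻²
All reduce to m²·s⁻² except (a), which is kg·m·s⁻².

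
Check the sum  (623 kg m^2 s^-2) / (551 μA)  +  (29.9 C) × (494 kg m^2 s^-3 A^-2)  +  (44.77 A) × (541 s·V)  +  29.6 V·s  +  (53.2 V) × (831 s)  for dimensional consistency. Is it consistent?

Expand each in SI base units:
  (623 kg m^2 s^-2) / (551 μA):  [kg·m²·s⁻²] / [A] = kg·m²·s⁻²·A⁻¹
  (29.9 C) × (494 kg m^2 s^-3 A^-2):  [s·A] · [kg·m²·s⁻³·A⁻²] = kg·m²·s⁻²·A⁻¹
  (44.77 A) × (541 s·V):  [A] · [kg·m²·s⁻²·A⁻¹] = kg·m²·s⁻²
  29.6 V·s:  V·s = J·C⁻¹·s = kg·m²·s⁻²·A⁻¹
  (53.2 V) × (831 s):  [kg·m²·s⁻³·A⁻¹] · [s] = kg·m²·s⁻²·A⁻¹
The terms do not share a single dimension (kg·m²·s⁻² vs kg·m²·s⁻²·A⁻¹).

No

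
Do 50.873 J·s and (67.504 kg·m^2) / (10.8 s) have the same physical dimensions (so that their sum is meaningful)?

Yes

Expand each in SI base units:
  50.873 J·s:  J·s = N·m·s = kg·m²·s⁻¹
  (67.504 kg·m^2) / (10.8 s):  [kg·m²] / [s] = kg·m²·s⁻¹
Both are kg·m²·s⁻¹, so they have the same dimensions and can be added.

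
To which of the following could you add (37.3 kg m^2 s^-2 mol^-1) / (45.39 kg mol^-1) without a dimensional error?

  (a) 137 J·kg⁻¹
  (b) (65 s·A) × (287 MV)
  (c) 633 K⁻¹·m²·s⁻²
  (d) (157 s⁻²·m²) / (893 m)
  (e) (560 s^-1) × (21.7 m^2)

Reference: [kg·m²·s⁻²·mol⁻¹] / [kg·mol⁻¹] = m²·s⁻².
Each option:
  (a) J·kg⁻¹ = N·m·kg⁻¹ = m²·s⁻²  ← same
  (b) [s·A] · [kg·m²·s⁻³·A⁻¹] = kg·m²·s⁻²
  (c) m²·s⁻²·K⁻¹
  (d) [m²·s⁻²] / [m] = m·s⁻²
  (e) [s⁻¹] · [m²] = m²·s⁻¹
Only (a) matches m²·s⁻².

(a)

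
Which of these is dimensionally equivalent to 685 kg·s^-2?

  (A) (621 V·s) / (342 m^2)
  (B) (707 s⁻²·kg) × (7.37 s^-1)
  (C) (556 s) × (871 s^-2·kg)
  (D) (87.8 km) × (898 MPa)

(D)

Reference: kg·s⁻².
Each option:
  (A) [kg·m²·s⁻²·A⁻¹] / [m²] = kg·s⁻²·A⁻¹
  (B) [kg·s⁻²] · [s⁻¹] = kg·s⁻³
  (C) [s] · [kg·s⁻²] = kg·s⁻¹
  (D) [m] · [kg·m⁻¹·s⁻²] = kg·s⁻²  ← same
Only (D) matches kg·s⁻².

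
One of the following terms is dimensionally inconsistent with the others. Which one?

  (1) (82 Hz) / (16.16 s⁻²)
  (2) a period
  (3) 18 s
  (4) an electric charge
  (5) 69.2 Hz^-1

(4)

In SI base units:
  (1) [s⁻¹] / [s⁻²] = s
  (2) [period] = s
  (3) s
  (4) [electric charge] = s·A
  (5) Hz⁻¹ = (s⁻¹)⁻¹ = s
All reduce to s except (4), which is s·A.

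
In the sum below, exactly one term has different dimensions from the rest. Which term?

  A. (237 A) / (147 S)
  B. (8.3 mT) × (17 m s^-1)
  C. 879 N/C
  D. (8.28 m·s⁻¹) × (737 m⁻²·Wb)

In SI base units:
  A. [A] / [kg⁻¹·m⁻²·s³·A²] = kg·m²·s⁻³·A⁻¹
  B. [kg·s⁻²·A⁻¹] · [m·s⁻¹] = kg·m·s⁻³·A⁻¹
  C. N·C⁻¹ = kg·m·s⁻²·(s·A)⁻¹ = kg·m·s⁻³·A⁻¹
  D. [m·s⁻¹] · [kg·s⁻²·A⁻¹] = kg·m·s⁻³·A⁻¹
All reduce to kg·m·s⁻³·A⁻¹ except A., which is kg·m²·s⁻³·A⁻¹.

A.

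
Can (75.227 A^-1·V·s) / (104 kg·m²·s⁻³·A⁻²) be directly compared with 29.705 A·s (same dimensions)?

No

Work out the base dimensions of each:
  (75.227 A^-1·V·s) / (104 kg·m²·s⁻³·A⁻²):  [kg·m²·s⁻²·A⁻²] / [kg·m²·s⁻³·A⁻²] = s
  29.705 A·s:  A·s = s·A
s ≠ s·A, so they cannot be added.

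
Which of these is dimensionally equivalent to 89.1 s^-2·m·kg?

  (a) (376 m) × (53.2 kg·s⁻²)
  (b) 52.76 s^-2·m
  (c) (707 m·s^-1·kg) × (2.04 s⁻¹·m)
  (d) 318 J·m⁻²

(a)

Reference: kg·m·s⁻².
Each option:
  (a) [m] · [kg·s⁻²] = kg·m·s⁻²  ← same
  (b) m·s⁻²
  (c) [kg·m·s⁻¹] · [m·s⁻¹] = kg·m²·s⁻²
  (d) J·m⁻² = N·m·m⁻² = kg·s⁻²
Only (a) matches kg·m·s⁻².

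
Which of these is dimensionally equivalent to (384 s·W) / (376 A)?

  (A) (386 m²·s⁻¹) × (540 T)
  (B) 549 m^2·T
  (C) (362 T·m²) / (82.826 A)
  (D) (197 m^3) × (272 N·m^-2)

Reference: [kg·m²·s⁻²] / [A] = kg·m²·s⁻²·A⁻¹.
Each option:
  (A) [m²·s⁻¹] · [kg·s⁻²·A⁻¹] = kg·m²·s⁻³·A⁻¹
  (B) T·m² = Wb·m⁻²·m² = kg·m²·s⁻²·A⁻¹  ← same
  (C) [kg·m²·s⁻²·A⁻¹] / [A] = kg·m²·s⁻²·A⁻²
  (D) [m³] · [kg·m⁻¹·s⁻²] = kg·m²·s⁻²
Only (B) matches kg·m²·s⁻²·A⁻¹.

(B)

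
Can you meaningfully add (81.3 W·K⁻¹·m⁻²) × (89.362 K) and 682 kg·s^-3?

Yes

Dimensions:
  (81.3 W·K⁻¹·m⁻²) × (89.362 K):  [kg·s⁻³·K⁻¹] · [K] = kg·s⁻³
  682 kg·s^-3:  kg·s⁻³
Both are kg·s⁻³, so they have the same dimensions and can be added.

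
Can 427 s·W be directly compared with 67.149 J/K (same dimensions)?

Dimensions:
  427 s·W:  W·s = J·s⁻¹·s = kg·m²·s⁻²
  67.149 J/K:  J·K⁻¹ = N·m·K⁻¹ = kg·m²·s⁻²·K⁻¹
kg·m²·s⁻² ≠ kg·m²·s⁻²·K⁻¹, so they cannot be added.

No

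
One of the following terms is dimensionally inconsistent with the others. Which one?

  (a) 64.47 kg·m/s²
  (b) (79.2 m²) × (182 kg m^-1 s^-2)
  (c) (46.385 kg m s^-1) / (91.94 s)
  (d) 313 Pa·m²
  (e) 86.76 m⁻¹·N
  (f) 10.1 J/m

In SI base units:
  (a) kg·m·s⁻²
  (b) [m²] · [kg·m⁻¹·s⁻²] = kg·m·s⁻²
  (c) [kg·m·s⁻¹] / [s] = kg·m·s⁻²
  (d) Pa·m² = N·m⁻²·m² = kg·m·s⁻²
  (e) N·m⁻¹ = kg·m·s⁻²·m⁻¹ = kg·s⁻²
  (f) J·m⁻¹ = N·m·m⁻¹ = kg·m·s⁻²
All reduce to kg·m·s⁻² except (e), which is kg·s⁻².

(e)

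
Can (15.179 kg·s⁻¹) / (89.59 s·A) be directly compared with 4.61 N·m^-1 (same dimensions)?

Dimensions:
  (15.179 kg·s⁻¹) / (89.59 s·A):  [kg·s⁻¹] / [s·A] = kg·s⁻²·A⁻¹
  4.61 N·m^-1:  N·m⁻¹ = kg·m·s⁻²·m⁻¹ = kg·s⁻²
kg·s⁻²·A⁻¹ ≠ kg·s⁻², so they cannot be added.

No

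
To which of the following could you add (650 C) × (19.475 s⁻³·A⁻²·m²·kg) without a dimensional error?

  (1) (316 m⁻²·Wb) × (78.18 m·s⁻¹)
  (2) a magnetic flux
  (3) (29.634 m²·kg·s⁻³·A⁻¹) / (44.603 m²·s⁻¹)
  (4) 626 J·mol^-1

(2)

Reference: [s·A] · [kg·m²·s⁻³·A⁻²] = kg·m²·s⁻²·A⁻¹.
Each option:
  (1) [kg·s⁻²·A⁻¹] · [m·s⁻¹] = kg·m·s⁻³·A⁻¹
  (2) [magnetic flux] = kg·m²·s⁻²·A⁻¹  ← same
  (3) [kg·m²·s⁻³·A⁻¹] / [m²·s⁻¹] = kg·s⁻²·A⁻¹
  (4) J·mol⁻¹ = N·m·mol⁻¹ = kg·m²·s⁻²·mol⁻¹
Only (2) matches kg·m²·s⁻²·A⁻¹.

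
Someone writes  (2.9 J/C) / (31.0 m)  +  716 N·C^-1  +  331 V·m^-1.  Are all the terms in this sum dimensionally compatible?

Yes

Dimensions:
  (2.9 J/C) / (31.0 m):  [kg·m²·s⁻³·A⁻¹] / [m] = kg·m·s⁻³·A⁻¹
  716 N·C^-1:  N·C⁻¹ = kg·m·s⁻²·(s·A)⁻¹ = kg·m·s⁻³·A⁻¹
  331 V·m^-1:  V·m⁻¹ = J·C⁻¹·m⁻¹ = kg·m·s⁻³·A⁻¹
Every term reduces to kg·m·s⁻³·A⁻¹.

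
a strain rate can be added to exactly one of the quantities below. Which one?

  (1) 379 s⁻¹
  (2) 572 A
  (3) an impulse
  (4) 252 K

Reference: [strain rate] = s⁻¹.
Each option:
  (1) s⁻¹  ← same
  (2) A
  (3) [impulse] = kg·m·s⁻¹
  (4) K
Only (1) matches s⁻¹.

(1)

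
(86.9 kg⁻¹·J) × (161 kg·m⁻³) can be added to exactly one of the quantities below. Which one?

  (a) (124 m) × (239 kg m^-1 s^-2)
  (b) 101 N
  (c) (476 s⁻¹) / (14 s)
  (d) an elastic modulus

(d)

Reference: [m²·s⁻²] · [kg·m⁻³] = kg·m⁻¹·s⁻².
Each option:
  (a) [m] · [kg·m⁻¹·s⁻²] = kg·s⁻²
  (b) N = kg·m·s⁻²
  (c) [s⁻¹] / [s] = s⁻²
  (d) [elastic modulus] = kg·m⁻¹·s⁻²  ← same
Only (d) matches kg·m⁻¹·s⁻².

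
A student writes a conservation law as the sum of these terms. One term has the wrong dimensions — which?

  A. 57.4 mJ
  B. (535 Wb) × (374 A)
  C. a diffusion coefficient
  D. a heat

Expand each in SI base units:
  A. J = N·m = kg·m²·s⁻²
  B. [kg·m²·s⁻²·A⁻¹] · [A] = kg·m²·s⁻²
  C. [diffusion coefficient] = m²·s⁻¹
  D. [heat] = kg·m²·s⁻²
All reduce to kg·m²·s⁻² except C., which is m²·s⁻¹.

C.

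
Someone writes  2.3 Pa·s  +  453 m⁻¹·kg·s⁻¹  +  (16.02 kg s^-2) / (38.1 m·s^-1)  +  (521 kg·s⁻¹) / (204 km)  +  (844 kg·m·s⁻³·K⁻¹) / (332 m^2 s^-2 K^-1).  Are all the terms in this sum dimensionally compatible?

Dimensions:
  2.3 Pa·s:  Pa·s = N·m⁻²·s = kg·m⁻¹·s⁻¹
  453 m⁻¹·kg·s⁻¹:  kg·m⁻¹·s⁻¹
  (16.02 kg s^-2) / (38.1 m·s^-1):  [kg·s⁻²] / [m·s⁻¹] = kg·m⁻¹·s⁻¹
  (521 kg·s⁻¹) / (204 km):  [kg·s⁻¹] / [m] = kg·m⁻¹·s⁻¹
  (844 kg·m·s⁻³·K⁻¹) / (332 m^2 s^-2 K^-1):  [kg·m·s⁻³·K⁻¹] / [m²·s⁻²·K⁻¹] = kg·m⁻¹·s⁻¹
Every term reduces to kg·m⁻¹·s⁻¹.

Yes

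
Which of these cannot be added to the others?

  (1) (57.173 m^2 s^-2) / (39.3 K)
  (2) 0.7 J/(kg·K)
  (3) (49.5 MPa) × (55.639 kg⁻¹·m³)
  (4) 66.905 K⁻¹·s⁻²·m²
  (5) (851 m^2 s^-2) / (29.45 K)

(3)

Dimensions:
  (1) [m²·s⁻²] / [K] = m²·s⁻²·K⁻¹
  (2) J·kg⁻¹·K⁻¹ = N·m·kg⁻¹·K⁻¹ = m²·s⁻²·K⁻¹
  (3) [kg·m⁻¹·s⁻²] · [kg⁻¹·m³] = m²·s⁻²
  (4) m²·s⁻²·K⁻¹
  (5) [m²·s⁻²] / [K] = m²·s⁻²·K⁻¹
All reduce to m²·s⁻²·K⁻¹ except (3), which is m²·s⁻².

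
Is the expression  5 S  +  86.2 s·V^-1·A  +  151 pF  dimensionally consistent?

No

Dimensions:
  5 S:  S = Ω⁻¹ = kg⁻¹·m⁻²·s³·A²
  86.2 s·V^-1·A:  A·s·V⁻¹ = A·s·(J·C⁻¹)⁻¹ = kg⁻¹·m⁻²·s⁴·A²
  151 pF:  F = C·V⁻¹ = kg⁻¹·m⁻²·s⁴·A²
The terms do not share a single dimension (kg⁻¹·m⁻²·s³·A² vs kg⁻¹·m⁻²·s⁴·A²).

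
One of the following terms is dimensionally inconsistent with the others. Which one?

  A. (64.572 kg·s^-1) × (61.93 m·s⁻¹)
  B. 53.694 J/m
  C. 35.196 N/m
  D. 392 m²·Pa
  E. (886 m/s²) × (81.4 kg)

C.

Work out the base dimensions of each:
  A. [kg·s⁻¹] · [m·s⁻¹] = kg·m·s⁻²
  B. J·m⁻¹ = N·m·m⁻¹ = kg·m·s⁻²
  C. N·m⁻¹ = kg·m·s⁻²·m⁻¹ = kg·s⁻²
  D. Pa·m² = N·m⁻²·m² = kg·m·s⁻²
  E. [m·s⁻²] · [kg] = kg·m·s⁻²
All reduce to kg·m·s⁻² except C., which is kg·s⁻².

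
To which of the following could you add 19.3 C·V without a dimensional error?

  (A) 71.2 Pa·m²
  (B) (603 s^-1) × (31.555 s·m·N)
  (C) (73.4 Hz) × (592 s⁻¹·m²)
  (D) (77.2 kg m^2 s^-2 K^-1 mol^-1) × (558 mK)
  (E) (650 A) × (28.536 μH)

Reference: C·V = s·A·J·C⁻¹ = kg·m²·s⁻².
Each option:
  (A) Pa·m² = N·m⁻²·m² = kg·m·s⁻²
  (B) [s⁻¹] · [kg·m²·s⁻¹] = kg·m²·s⁻²  ← same
  (C) [s⁻¹] · [m²·s⁻¹] = m²·s⁻²
  (D) [kg·m²·s⁻²·K⁻¹·mol⁻¹] · [K] = kg·m²·s⁻²·mol⁻¹
  (E) [A] · [kg·m²·s⁻²·A⁻²] = kg·m²·s⁻²·A⁻¹
Only (B) matches kg·m²·s⁻².

(B)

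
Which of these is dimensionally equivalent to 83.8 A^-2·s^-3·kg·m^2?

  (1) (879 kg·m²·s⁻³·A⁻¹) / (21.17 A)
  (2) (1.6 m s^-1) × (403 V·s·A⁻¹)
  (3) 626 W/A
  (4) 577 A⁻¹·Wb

(1)

Reference: kg·m²·s⁻³·A⁻².
Each option:
  (1) [kg·m²·s⁻³·A⁻¹] / [A] = kg·m²·s⁻³·A⁻²  ← same
  (2) [m·s⁻¹] · [kg·m²·s⁻²·A⁻²] = kg·m³·s⁻³·A⁻²
  (3) W·A⁻¹ = J·s⁻¹·A⁻¹ = kg·m²·s⁻³·A⁻¹
  (4) Wb·A⁻¹ = V·s·A⁻¹ = kg·m²·s⁻²·A⁻²
Only (1) matches kg·m²·s⁻³·A⁻².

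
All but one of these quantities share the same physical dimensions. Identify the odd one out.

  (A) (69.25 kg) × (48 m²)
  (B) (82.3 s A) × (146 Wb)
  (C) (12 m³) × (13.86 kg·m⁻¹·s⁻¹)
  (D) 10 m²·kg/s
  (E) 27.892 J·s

(A)

Dimensions:
  (A) [kg] · [m²] = kg·m²
  (B) [s·A] · [kg·m²·s⁻²·A⁻¹] = kg·m²·s⁻¹
  (C) [m³] · [kg·m⁻¹·s⁻¹] = kg·m²·s⁻¹
  (D) kg·m²·s⁻¹
  (E) J·s = N·m·s = kg·m²·s⁻¹
All reduce to kg·m²·s⁻¹ except (A), which is kg·m².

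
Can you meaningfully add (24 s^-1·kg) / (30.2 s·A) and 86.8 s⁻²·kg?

No

Dimensions:
  (24 s^-1·kg) / (30.2 s·A):  [kg·s⁻¹] / [s·A] = kg·s⁻²·A⁻¹
  86.8 s⁻²·kg:  kg·s⁻²
kg·s⁻²·A⁻¹ ≠ kg·s⁻², so they cannot be added.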